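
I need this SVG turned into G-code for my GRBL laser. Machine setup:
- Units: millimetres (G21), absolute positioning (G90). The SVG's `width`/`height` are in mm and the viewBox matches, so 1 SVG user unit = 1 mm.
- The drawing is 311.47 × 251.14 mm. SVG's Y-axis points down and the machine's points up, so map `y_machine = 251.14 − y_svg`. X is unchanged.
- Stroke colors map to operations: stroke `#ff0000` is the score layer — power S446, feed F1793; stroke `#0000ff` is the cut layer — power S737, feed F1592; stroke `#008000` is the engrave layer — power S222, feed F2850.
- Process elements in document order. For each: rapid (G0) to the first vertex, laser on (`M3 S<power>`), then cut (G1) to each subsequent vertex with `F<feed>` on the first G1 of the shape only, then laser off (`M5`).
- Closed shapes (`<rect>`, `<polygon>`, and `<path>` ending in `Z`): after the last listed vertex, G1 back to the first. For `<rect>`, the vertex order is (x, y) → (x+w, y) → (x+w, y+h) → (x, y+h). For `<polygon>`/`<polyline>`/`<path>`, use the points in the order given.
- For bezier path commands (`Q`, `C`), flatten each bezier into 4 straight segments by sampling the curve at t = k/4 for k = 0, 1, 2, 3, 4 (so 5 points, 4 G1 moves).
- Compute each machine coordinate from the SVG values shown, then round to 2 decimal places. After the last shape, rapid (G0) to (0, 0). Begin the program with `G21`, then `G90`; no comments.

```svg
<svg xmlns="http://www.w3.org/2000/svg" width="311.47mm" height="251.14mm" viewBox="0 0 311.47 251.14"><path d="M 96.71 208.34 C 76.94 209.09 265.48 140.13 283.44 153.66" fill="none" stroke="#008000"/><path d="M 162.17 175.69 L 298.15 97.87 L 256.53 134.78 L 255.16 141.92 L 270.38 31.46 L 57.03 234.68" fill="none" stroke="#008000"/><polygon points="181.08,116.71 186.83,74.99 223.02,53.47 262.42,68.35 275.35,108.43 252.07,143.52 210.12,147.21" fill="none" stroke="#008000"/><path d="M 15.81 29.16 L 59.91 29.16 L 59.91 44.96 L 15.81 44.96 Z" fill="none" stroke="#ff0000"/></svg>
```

G21
G90
G0 X96.71 Y42.80
M3 S222
G1 X115.02 Y52.93 F2850
G1 X175.93 Y74.93
G1 X243.91 Y94.54
G1 X283.44 Y97.48
M5
G0 X162.17 Y75.45
M3 S222
G1 X298.15 Y153.27 F2850
G1 X256.53 Y116.36
G1 X255.16 Y109.22
G1 X270.38 Y219.68
G1 X57.03 Y16.46
M5
G0 X181.08 Y134.43
M3 S222
G1 X186.83 Y176.15 F2850
G1 X223.02 Y197.67
G1 X262.42 Y182.79
G1 X275.35 Y142.71
G1 X252.07 Y107.62
G1 X210.12 Y103.93
G1 X181.08 Y134.43
M5
G0 X15.81 Y221.98
M3 S446
G1 X59.91 Y221.98 F1793
G1 X59.91 Y206.18
G1 X15.81 Y206.18
G1 X15.81 Y221.98
M5
G0 X0.00 Y0.00

viewBox `0 0 311.47 251.14` with mm width/height → 1 unit = 1 mm. Flip: y_m = 251.14 − y_svg.

**Shape 1** — `<path>` cubic bezier, stroke `#008000` → engrave (S222, F2850). Control points (SVG): P0=(96.71,208.34), P1=(76.94,209.09), P2=(265.48,140.13), P3=(283.44,153.66); sampled at t=k/4. Machine vertices: (96.71,42.80) → (115.02,52.93) → (175.93,74.93) → (243.91,94.54) → (283.44,97.48). Open path.

**Shape 2** — `<path>` open polyline, stroke `#008000` → engrave (S222, F2850). Machine vertices: (162.17,75.45) → (298.15,153.27) → (256.53,116.36) → (255.16,109.22) → (270.38,219.68) → (57.03,16.46). Open path.

**Shape 3** — `<polygon>` regular polygon, stroke `#008000` → engrave (S222, F2850). Machine vertices: (181.08,134.43) → (186.83,176.15) → (223.02,197.67) → (262.42,182.79) → (275.35,142.71) → (252.07,107.62) → (210.12,103.93) → (181.08,134.43). Closed: final G1 returns to the first vertex.

**Shape 4** — `<path>` rectangle, stroke `#ff0000` → score (S446, F1793). Machine vertices: (15.81,221.98) → (59.91,221.98) → (59.91,206.18) → (15.81,206.18) → (15.81,221.98). Closed: final G1 returns to the first vertex.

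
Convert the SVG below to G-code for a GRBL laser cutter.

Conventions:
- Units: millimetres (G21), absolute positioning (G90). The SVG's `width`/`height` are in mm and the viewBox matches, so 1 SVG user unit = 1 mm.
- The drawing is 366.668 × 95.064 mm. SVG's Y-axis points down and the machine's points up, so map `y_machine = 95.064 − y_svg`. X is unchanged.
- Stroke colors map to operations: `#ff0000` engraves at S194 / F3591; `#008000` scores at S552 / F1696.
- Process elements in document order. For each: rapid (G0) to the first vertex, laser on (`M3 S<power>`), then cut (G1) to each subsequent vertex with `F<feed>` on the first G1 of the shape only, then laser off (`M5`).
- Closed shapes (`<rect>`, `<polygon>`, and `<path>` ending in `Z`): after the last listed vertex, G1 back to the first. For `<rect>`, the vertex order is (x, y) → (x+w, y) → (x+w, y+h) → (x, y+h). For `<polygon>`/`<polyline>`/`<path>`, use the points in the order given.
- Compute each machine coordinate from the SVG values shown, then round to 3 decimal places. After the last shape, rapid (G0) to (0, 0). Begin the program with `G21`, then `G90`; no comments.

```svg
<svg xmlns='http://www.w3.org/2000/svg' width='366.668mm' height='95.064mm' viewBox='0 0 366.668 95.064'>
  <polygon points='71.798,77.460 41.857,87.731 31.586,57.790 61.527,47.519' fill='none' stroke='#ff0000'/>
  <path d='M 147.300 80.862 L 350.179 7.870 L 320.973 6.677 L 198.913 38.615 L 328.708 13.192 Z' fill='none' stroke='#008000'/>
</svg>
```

1 u = 1 mm; y_m = 95.064 − y.

[1] `<polygon>` regular polygon, #ff0000→engrave S194 F3591: (71.798,17.604) → (41.857,7.333) → (31.586,37.274) → (61.527,47.545) → (71.798,17.604) (closed)

[2] `<path>` closed polygon, #008000→score S552 F1696: (147.300,14.202) → (350.179,87.194) → (320.973,88.387) → (198.913,56.449) → (328.708,81.872) → (147.300,14.202) (closed)

G21
G90
G0 X71.798 Y17.604
M3 S194
G1 X41.857 Y7.333 F3591
G1 X31.586 Y37.274
G1 X61.527 Y47.545
G1 X71.798 Y17.604
M5
G0 X147.300 Y14.202
M3 S552
G1 X350.179 Y87.194 F1696
G1 X320.973 Y88.387
G1 X198.913 Y56.449
G1 X328.708 Y81.872
G1 X147.300 Y14.202
M5
G0 X0.000 Y0.000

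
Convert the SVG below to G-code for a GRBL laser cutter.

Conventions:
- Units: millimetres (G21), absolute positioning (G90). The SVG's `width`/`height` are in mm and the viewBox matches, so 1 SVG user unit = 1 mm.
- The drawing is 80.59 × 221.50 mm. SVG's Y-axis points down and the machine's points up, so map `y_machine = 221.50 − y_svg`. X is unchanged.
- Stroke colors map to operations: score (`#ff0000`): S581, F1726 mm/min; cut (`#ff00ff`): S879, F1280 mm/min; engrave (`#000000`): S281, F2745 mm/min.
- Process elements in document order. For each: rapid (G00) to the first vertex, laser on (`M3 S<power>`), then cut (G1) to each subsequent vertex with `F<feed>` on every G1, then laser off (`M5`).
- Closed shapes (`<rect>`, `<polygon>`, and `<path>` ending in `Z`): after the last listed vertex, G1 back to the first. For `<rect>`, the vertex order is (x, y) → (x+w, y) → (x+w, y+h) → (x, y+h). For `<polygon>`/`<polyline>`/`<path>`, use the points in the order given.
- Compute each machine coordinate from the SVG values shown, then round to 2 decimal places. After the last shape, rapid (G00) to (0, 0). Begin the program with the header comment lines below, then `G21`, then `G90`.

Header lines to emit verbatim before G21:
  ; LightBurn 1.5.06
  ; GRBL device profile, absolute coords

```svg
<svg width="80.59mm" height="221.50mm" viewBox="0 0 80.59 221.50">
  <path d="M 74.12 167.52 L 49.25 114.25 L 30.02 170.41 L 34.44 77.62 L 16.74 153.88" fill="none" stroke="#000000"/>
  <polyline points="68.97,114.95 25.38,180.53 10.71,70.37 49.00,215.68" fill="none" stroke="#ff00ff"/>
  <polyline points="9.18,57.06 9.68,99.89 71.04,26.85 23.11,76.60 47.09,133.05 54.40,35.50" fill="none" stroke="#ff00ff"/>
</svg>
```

; LightBurn 1.5.06
; GRBL device profile, absolute coords
G21
G90
G00 X74.12 Y53.98
M3 S281
G1 X49.25 Y107.25 F2745
G1 X30.02 Y51.09 F2745
G1 X34.44 Y143.88 F2745
G1 X16.74 Y67.62 F2745
M5
G00 X68.97 Y106.55
M3 S879
G1 X25.38 Y40.97 F1280
G1 X10.71 Y151.13 F1280
G1 X49.00 Y5.82 F1280
M5
G00 X9.18 Y164.44
M3 S879
G1 X9.68 Y121.61 F1280
G1 X71.04 Y194.65 F1280
G1 X23.11 Y144.90 F1280
G1 X47.09 Y88.45 F1280
G1 X54.40 Y186.00 F1280
M5
G00 X0.00 Y0.00

Since the viewBox matches the mm dimensions, user units are millimetres directly. The only transform is the Y-flip y_m = 221.50 − y_svg.

Shape 1 is a open polyline drawn with `<path>`. Its stroke #000000 means engrave at S281, F2745. After flipping Y the toolpath is (74.12,53.98) → (49.25,107.25) → (30.02,51.09) → (34.44,143.88) → (16.74,67.62).

Shape 2 is a open polyline drawn with `<polyline>`. Its stroke #ff00ff means cut at S879, F1280. After flipping Y the toolpath is (68.97,106.55) → (25.38,40.97) → (10.71,151.13) → (49.00,5.82).

Shape 3 is a open polyline drawn with `<polyline>`. Its stroke #ff00ff means cut at S879, F1280. After flipping Y the toolpath is (9.18,164.44) → (9.68,121.61) → (71.04,194.65) → (23.11,144.90) → (47.09,88.45) → (54.40,186.00).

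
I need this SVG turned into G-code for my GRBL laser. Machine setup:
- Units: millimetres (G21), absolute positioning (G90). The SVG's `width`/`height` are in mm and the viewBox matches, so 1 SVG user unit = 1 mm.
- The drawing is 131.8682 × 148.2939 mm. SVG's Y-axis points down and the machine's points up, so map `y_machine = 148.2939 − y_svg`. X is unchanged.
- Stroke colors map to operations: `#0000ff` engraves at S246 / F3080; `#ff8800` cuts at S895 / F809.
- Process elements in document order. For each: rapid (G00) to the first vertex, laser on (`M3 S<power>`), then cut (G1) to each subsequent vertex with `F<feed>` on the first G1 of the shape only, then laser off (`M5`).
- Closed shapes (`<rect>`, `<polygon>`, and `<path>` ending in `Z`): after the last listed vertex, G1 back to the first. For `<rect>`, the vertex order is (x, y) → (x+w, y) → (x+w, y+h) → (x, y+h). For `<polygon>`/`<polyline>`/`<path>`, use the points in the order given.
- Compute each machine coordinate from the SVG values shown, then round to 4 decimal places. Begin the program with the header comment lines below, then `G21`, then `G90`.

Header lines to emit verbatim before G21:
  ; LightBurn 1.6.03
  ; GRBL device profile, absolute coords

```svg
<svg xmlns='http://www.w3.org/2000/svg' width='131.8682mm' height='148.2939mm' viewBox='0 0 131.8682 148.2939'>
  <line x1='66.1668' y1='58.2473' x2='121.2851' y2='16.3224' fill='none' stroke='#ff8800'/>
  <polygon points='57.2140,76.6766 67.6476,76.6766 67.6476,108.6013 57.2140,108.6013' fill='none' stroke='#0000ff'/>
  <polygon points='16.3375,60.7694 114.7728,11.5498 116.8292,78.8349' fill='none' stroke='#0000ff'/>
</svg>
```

viewBox `0 0 131.8682 148.2939` with mm width/height → 1 unit = 1 mm. Flip: y_m = 148.2939 − y_svg.

**Shape 1** — `<line>` line segment, stroke `#ff8800` → cut (S895, F809). Machine vertices: (66.1668,90.0466) → (121.2851,131.9715). Open path.

**Shape 2** — `<polygon>` rectangle, stroke `#0000ff` → engrave (S246, F3080). Machine vertices: (57.2140,71.6173) → (67.6476,71.6173) → (67.6476,39.6926) → (57.2140,39.6926) → (57.2140,71.6173). Closed: final G1 returns to the first vertex.

**Shape 3** — `<polygon>` closed polygon, stroke `#0000ff` → engrave (S246, F3080). Machine vertices: (16.3375,87.5245) → (114.7728,136.7441) → (116.8292,69.4590) → (16.3375,87.5245). Closed: final G1 returns to the first vertex.

; LightBurn 1.6.03
; GRBL device profile, absolute coords
G21
G90
G00 X66.1668 Y90.0466
M3 S895
G1 X121.2851 Y131.9715 F809
M5
G00 X57.2140 Y71.6173
M3 S246
G1 X67.6476 Y71.6173 F3080
G1 X67.6476 Y39.6926
G1 X57.2140 Y39.6926
G1 X57.2140 Y71.6173
M5
G00 X16.3375 Y87.5245
M3 S246
G1 X114.7728 Y136.7441 F3080
G1 X116.8292 Y69.4590
G1 X16.3375 Y87.5245
M5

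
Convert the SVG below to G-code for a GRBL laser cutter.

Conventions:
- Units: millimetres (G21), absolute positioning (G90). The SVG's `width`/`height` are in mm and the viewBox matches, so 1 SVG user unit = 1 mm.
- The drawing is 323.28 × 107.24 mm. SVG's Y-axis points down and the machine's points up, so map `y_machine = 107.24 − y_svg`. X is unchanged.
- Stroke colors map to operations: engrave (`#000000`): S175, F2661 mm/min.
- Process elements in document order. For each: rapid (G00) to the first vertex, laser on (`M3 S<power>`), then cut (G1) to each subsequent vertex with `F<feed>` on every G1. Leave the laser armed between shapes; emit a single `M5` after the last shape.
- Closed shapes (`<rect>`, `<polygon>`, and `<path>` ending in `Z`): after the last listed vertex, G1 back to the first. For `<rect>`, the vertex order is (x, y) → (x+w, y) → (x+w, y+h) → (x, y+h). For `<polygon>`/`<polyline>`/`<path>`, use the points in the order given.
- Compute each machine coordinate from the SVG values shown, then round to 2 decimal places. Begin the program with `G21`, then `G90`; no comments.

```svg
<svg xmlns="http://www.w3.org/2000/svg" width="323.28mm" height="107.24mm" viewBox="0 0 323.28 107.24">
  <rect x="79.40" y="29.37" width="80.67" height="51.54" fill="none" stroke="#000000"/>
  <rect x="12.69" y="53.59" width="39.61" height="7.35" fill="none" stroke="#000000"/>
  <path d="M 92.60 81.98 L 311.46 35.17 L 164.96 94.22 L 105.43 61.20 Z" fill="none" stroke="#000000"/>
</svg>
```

1 u = 1 mm; y_m = 107.24 − y.

[1] `<rect>` rectangle, #000000→engrave S175 F2661: (79.40,77.87) → (160.07,77.87) → (160.07,26.33) → (79.40,26.33) → (79.40,77.87) (closed)

[2] `<rect>` rectangle, #000000→engrave S175 F2661: (12.69,53.65) → (52.30,53.65) → (52.30,46.30) → (12.69,46.30) → (12.69,53.65) (closed)

[3] `<path>` closed polygon, #000000→engrave S175 F2661: (92.60,25.26) → (311.46,72.07) → (164.96,13.02) → (105.43,46.04) → (92.60,25.26) (closed)

G21
G90
G00 X79.40 Y77.87
M3 S175
G1 X160.07 Y77.87 F2661
G1 X160.07 Y26.33 F2661
G1 X79.40 Y26.33 F2661
G1 X79.40 Y77.87 F2661
G00 X12.69 Y53.65
M3 S175
G1 X52.30 Y53.65 F2661
G1 X52.30 Y46.30 F2661
G1 X12.69 Y46.30 F2661
G1 X12.69 Y53.65 F2661
G00 X92.60 Y25.26
M3 S175
G1 X311.46 Y72.07 F2661
G1 X164.96 Y13.02 F2661
G1 X105.43 Y46.04 F2661
G1 X92.60 Y25.26 F2661
M5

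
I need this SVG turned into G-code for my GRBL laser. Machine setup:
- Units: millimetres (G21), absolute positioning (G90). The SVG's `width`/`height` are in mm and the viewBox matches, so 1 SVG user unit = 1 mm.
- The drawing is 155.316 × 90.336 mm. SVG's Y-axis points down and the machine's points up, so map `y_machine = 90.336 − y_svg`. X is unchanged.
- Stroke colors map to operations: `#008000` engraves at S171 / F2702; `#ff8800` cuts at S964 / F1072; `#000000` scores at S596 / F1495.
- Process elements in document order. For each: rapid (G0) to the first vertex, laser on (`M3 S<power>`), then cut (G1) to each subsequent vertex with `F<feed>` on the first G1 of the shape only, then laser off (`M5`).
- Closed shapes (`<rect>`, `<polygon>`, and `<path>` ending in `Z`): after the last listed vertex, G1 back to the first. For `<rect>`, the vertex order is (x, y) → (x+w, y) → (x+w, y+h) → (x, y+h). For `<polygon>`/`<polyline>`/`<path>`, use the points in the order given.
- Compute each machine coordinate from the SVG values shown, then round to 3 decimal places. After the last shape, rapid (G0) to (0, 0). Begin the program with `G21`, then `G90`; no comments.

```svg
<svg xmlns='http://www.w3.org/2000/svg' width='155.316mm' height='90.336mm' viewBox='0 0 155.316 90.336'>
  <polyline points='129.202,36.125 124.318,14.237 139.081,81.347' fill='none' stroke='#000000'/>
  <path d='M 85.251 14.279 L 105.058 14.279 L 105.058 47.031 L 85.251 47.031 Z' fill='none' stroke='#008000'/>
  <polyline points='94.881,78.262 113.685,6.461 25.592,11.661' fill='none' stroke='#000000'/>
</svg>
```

viewBox `0 0 155.316 90.336` with mm width/height → 1 unit = 1 mm. Flip: y_m = 90.336 − y_svg.

**Shape 1** — `<polyline>` open polyline, stroke `#000000` → score (S596, F1495). Machine vertices: (129.202,54.211) → (124.318,76.099) → (139.081,8.989). Open path.

**Shape 2** — `<path>` rectangle, stroke `#008000` → engrave (S171, F2702). Machine vertices: (85.251,76.057) → (105.058,76.057) → (105.058,43.305) → (85.251,43.305) → (85.251,76.057). Closed: final G1 returns to the first vertex.

**Shape 3** — `<polyline>` open polyline, stroke `#000000` → score (S596, F1495). Machine vertices: (94.881,12.074) → (113.685,83.875) → (25.592,78.675). Open path.

G21
G90
G0 X129.202 Y54.211
M3 S596
G1 X124.318 Y76.099 F1495
G1 X139.081 Y8.989
M5
G0 X85.251 Y76.057
M3 S171
G1 X105.058 Y76.057 F2702
G1 X105.058 Y43.305
G1 X85.251 Y43.305
G1 X85.251 Y76.057
M5
G0 X94.881 Y12.074
M3 S596
G1 X113.685 Y83.875 F1495
G1 X25.592 Y78.675
M5
G0 X0.000 Y0.000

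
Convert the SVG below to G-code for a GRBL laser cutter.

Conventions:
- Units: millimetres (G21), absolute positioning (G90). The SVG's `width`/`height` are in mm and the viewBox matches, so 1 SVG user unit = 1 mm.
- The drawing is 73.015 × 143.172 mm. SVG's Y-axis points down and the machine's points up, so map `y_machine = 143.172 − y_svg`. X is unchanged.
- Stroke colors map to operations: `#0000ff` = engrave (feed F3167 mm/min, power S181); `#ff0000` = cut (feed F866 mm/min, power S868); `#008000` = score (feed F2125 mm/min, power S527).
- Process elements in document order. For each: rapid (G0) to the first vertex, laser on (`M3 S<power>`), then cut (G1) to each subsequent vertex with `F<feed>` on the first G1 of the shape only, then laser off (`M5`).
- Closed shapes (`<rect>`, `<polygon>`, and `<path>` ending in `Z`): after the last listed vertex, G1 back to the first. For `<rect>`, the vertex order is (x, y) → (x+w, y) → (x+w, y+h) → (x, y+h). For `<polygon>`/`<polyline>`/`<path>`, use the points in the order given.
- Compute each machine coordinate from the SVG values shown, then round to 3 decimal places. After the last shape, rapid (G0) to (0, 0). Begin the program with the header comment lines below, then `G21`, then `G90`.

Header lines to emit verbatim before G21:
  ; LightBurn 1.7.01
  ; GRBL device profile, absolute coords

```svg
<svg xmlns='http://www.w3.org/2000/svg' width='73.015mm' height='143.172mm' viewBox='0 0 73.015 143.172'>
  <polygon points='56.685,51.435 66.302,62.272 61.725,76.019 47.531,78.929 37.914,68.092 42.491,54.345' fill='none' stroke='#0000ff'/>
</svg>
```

1 u = 1 mm; y_m = 143.172 − y.

[1] `<polygon>` regular polygon, #0000ff→engrave S181 F3167: (56.685,91.737) → (66.302,80.900) → (61.725,67.153) → (47.531,64.243) → (37.914,75.080) → (42.491,88.827) → (56.685,91.737) (closed)

; LightBurn 1.7.01
; GRBL device profile, absolute coords
G21
G90
G0 X56.685 Y91.737
M3 S181
G1 X66.302 Y80.900 F3167
G1 X61.725 Y67.153
G1 X47.531 Y64.243
G1 X37.914 Y75.080
G1 X42.491 Y88.827
G1 X56.685 Y91.737
M5
G0 X0.000 Y0.000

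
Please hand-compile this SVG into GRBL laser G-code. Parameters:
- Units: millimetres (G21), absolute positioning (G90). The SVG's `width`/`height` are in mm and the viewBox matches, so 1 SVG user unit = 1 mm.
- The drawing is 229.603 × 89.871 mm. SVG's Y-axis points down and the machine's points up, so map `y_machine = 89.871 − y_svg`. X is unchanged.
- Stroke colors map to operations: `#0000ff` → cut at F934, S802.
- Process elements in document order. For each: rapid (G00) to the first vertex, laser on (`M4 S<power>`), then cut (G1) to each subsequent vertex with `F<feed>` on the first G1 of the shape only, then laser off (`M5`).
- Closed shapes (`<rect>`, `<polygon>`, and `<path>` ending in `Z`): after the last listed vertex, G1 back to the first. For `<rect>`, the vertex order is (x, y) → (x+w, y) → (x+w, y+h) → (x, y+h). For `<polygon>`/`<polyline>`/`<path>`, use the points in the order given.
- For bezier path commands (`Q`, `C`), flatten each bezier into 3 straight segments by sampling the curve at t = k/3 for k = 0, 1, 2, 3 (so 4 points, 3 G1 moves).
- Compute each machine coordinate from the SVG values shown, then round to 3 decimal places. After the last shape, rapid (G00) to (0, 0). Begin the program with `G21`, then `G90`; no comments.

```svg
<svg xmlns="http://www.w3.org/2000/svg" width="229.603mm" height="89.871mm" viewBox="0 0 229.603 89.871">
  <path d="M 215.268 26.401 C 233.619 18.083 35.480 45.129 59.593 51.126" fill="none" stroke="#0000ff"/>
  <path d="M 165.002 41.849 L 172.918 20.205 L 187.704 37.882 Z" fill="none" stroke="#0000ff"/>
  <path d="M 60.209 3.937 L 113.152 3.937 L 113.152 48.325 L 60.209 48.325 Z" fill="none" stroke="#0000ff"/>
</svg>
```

G21
G90
G00 X215.268 Y63.470
M4 S802
G1 X177.705 Y62.089 F934
G1 X93.314 Y49.669
G1 X59.593 Y38.745
M5
G00 X165.002 Y48.022
M4 S802
G1 X172.918 Y69.666 F934
G1 X187.704 Y51.989
G1 X165.002 Y48.022
M5
G00 X60.209 Y85.934
M4 S802
G1 X113.152 Y85.934 F934
G1 X113.152 Y41.546
G1 X60.209 Y41.546
G1 X60.209 Y85.934
M5
G00 X0.000 Y0.000

1 u = 1 mm; y_m = 89.871 − y.

[1] `<path>` cubic bezier, #0000ff→cut S802 F934: (215.268,63.470) → (177.705,62.089) → (93.314,49.669) → (59.593,38.745)

[2] `<path>` regular polygon, #0000ff→cut S802 F934: (165.002,48.022) → (172.918,69.666) → (187.704,51.989) → (165.002,48.022) (closed)

[3] `<path>` rectangle, #0000ff→cut S802 F934: (60.209,85.934) → (113.152,85.934) → (113.152,41.546) → (60.209,41.546) → (60.209,85.934) (closed)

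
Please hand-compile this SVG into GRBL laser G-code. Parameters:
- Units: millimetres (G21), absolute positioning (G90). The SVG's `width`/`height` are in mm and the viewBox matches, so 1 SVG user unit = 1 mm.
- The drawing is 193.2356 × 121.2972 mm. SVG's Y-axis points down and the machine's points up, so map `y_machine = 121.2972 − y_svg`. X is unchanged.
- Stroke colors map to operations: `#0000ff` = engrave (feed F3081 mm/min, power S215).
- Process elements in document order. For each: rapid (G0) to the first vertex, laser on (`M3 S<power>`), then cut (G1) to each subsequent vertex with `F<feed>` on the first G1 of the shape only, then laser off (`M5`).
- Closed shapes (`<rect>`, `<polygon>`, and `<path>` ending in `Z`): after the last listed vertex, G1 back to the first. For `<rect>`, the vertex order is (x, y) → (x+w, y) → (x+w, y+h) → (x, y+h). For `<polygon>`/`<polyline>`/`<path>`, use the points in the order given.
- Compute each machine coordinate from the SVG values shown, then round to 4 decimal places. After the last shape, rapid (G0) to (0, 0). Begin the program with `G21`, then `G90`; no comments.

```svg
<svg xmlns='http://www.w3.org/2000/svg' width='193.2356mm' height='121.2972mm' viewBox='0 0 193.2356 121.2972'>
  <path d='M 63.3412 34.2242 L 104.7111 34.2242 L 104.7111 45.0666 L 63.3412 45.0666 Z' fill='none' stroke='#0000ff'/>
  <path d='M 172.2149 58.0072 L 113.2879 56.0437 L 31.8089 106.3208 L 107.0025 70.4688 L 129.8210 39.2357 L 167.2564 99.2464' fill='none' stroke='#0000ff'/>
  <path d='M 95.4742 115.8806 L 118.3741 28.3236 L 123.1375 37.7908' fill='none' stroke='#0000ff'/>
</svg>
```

G21
G90
G0 X63.3412 Y87.0730
M3 S215
G1 X104.7111 Y87.0730 F3081
G1 X104.7111 Y76.2306
G1 X63.3412 Y76.2306
G1 X63.3412 Y87.0730
M5
G0 X172.2149 Y63.2900
M3 S215
G1 X113.2879 Y65.2535 F3081
G1 X31.8089 Y14.9764
G1 X107.0025 Y50.8284
G1 X129.8210 Y82.0615
G1 X167.2564 Y22.0508
M5
G0 X95.4742 Y5.4166
M3 S215
G1 X118.3741 Y92.9736 F3081
G1 X123.1375 Y83.5064
M5
G0 X0.0000 Y0.0000

1 u = 1 mm; y_m = 121.2972 − y.

[1] `<path>` rectangle, #0000ff→engrave S215 F3081: (63.3412,87.0730) → (104.7111,87.0730) → (104.7111,76.2306) → (63.3412,76.2306) → (63.3412,87.0730) (closed)

[2] `<path>` open polyline, #0000ff→engrave S215 F3081: (172.2149,63.2900) → (113.2879,65.2535) → (31.8089,14.9764) → (107.0025,50.8284) → (129.8210,82.0615) → (167.2564,22.0508)

[3] `<path>` open polyline, #0000ff→engrave S215 F3081: (95.4742,5.4166) → (118.3741,92.9736) → (123.1375,83.5064)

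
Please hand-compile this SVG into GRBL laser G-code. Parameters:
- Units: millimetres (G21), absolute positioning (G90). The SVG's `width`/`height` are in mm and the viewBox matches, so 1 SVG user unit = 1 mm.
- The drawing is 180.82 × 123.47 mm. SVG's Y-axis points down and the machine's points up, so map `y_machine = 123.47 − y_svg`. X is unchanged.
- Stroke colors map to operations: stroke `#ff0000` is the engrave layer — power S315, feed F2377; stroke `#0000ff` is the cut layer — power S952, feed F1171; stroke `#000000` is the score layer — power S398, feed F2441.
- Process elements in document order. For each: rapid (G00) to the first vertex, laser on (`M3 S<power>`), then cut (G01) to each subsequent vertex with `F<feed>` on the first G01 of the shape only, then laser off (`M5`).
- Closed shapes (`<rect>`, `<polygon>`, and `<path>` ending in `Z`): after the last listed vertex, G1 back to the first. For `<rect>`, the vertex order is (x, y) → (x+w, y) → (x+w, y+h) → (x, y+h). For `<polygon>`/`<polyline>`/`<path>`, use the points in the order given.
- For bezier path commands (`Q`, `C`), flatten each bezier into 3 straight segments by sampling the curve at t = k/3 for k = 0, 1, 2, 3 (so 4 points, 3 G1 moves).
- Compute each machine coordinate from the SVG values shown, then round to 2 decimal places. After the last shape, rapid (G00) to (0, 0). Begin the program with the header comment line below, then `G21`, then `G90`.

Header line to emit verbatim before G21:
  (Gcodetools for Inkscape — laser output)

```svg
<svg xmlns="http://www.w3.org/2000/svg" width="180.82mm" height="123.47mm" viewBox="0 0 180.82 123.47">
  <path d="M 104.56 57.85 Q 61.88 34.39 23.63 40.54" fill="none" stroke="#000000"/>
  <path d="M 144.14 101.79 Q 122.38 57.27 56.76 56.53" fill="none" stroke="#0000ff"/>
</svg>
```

viewBox `0 0 180.82 123.47` with mm width/height → 1 unit = 1 mm. Flip: y_m = 123.47 − y_svg.

**Shape 1** — `<path>` quadratic bezier, stroke `#000000` → score (S398, F2441). Control points (SVG): P0=(104.56,57.85), P1=(61.88,34.39), P2=(23.63,40.54); sampled at t=k/3. Machine vertices: (104.56,65.62) → (76.60,77.97) → (49.62,83.74) → (23.63,82.93). Open path.

**Shape 2** — `<path>` quadratic bezier, stroke `#0000ff` → cut (S952, F1171). Control points (SVG): P0=(144.14,101.79), P1=(122.38,57.27), P2=(56.76,56.53); sampled at t=k/3. Machine vertices: (144.14,21.68) → (124.76,46.50) → (95.63,61.58) → (56.76,66.94). Open path.

(Gcodetools for Inkscape — laser output)
G21
G90
G00 X104.56 Y65.62
M3 S398
G01 X76.60 Y77.97 F2441
G01 X49.62 Y83.74
G01 X23.63 Y82.93
M5
G00 X144.14 Y21.68
M3 S952
G01 X124.76 Y46.50 F1171
G01 X95.63 Y61.58
G01 X56.76 Y66.94
M5
G00 X0.00 Y0.00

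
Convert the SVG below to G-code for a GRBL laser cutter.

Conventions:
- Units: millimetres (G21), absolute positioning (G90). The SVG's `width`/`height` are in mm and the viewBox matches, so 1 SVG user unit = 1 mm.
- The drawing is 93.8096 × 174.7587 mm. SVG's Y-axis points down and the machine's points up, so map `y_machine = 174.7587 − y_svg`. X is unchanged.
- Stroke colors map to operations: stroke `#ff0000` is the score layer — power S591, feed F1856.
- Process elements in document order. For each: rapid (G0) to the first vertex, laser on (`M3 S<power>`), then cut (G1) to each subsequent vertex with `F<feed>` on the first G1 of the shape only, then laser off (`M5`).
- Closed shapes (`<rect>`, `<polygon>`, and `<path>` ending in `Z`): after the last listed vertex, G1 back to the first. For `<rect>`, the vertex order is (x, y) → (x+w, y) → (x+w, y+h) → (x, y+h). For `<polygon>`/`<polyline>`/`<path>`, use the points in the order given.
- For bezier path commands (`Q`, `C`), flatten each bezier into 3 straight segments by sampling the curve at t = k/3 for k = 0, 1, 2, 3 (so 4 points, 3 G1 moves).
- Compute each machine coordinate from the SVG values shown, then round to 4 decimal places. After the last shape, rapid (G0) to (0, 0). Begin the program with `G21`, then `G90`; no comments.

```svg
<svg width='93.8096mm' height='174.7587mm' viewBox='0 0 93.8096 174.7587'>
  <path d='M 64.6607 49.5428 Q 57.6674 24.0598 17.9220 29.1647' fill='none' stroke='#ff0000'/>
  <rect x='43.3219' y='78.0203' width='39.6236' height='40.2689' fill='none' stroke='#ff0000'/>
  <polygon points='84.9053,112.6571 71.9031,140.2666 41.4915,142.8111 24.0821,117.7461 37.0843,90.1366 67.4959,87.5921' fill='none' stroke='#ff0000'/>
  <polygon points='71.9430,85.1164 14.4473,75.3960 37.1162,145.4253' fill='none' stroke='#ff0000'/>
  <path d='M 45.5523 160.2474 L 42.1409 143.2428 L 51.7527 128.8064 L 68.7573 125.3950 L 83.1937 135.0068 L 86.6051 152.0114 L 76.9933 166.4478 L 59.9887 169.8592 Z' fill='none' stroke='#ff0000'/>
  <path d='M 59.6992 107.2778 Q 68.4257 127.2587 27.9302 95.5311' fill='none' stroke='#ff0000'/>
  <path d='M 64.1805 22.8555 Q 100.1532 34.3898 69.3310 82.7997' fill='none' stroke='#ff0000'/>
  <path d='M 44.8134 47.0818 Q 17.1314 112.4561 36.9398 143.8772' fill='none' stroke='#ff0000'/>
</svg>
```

G21
G90
G0 X64.6607 Y125.2159
M3 S591
G1 X56.3594 Y138.8059 F1856
G1 X40.7798 Y145.5986
G1 X17.9220 Y145.5940
M5
G0 X43.3219 Y96.7384
M3 S591
G1 X82.9455 Y96.7384 F1856
G1 X82.9455 Y56.4695
G1 X43.3219 Y56.4695
G1 X43.3219 Y96.7384
M5
G0 X84.9053 Y62.1016
M3 S591
G1 X71.9031 Y34.4921 F1856
G1 X41.4915 Y31.9476
G1 X24.0821 Y57.0126
G1 X37.0843 Y84.6221
G1 X67.4959 Y87.1666
G1 X84.9053 Y62.1016
M5
G0 X71.9430 Y89.6423
M3 S591
G1 X14.4473 Y99.3627 F1856
G1 X37.1162 Y29.3334
G1 X71.9430 Y89.6423
M5
G0 X45.5523 Y14.5113
M3 S591
G1 X42.1409 Y31.5159 F1856
G1 X51.7527 Y45.9523
G1 X68.7573 Y49.3637
G1 X83.1937 Y39.7519
G1 X86.6051 Y22.7473
G1 X76.9933 Y8.3109
G1 X59.9887 Y4.8995
G1 X45.5523 Y14.5113
M5
G0 X59.6992 Y67.4809
M3 S591
G1 X60.0478 Y59.9057 F1856
G1 X49.4581 Y63.8213
G1 X27.9302 Y79.2276
M5
G0 X64.1805 Y151.9032
M3 S591
G1 X80.7406 Y140.1164 F1856
G1 X82.4575 Y120.1350
G1 X69.3310 Y91.9590
M5
G0 X44.8134 Y127.6769
M3 S591
G1 X31.6354 Y87.8666 F1856
G1 X29.0109 Y55.6015
G1 X36.9398 Y30.8815
M5
G0 X0.0000 Y0.0000

1 u = 1 mm; y_m = 174.7587 − y.

[1] `<path>` quadratic bezier, #ff0000→score S591 F1856: (64.6607,125.2159) → (56.3594,138.8059) → (40.7798,145.5986) → (17.9220,145.5940)

[2] `<rect>` rectangle, #ff0000→score S591 F1856: (43.3219,96.7384) → (82.9455,96.7384) → (82.9455,56.4695) → (43.3219,56.4695) → (43.3219,96.7384) (closed)

[3] `<polygon>` regular polygon, #ff0000→score S591 F1856: (84.9053,62.1016) → (71.9031,34.4921) → (41.4915,31.9476) → (24.0821,57.0126) → (37.0843,84.6221) → (67.4959,87.1666) → (84.9053,62.1016) (closed)

[4] `<polygon>` closed polygon, #ff0000→score S591 F1856: (71.9430,89.6423) → (14.4473,99.3627) → (37.1162,29.3334) → (71.9430,89.6423) (closed)

[5] `<path>` regular polygon, #ff0000→score S591 F1856: (45.5523,14.5113) → (42.1409,31.5159) → (51.7527,45.9523) → (68.7573,49.3637) → (83.1937,39.7519) → (86.6051,22.7473) → (76.9933,8.3109) → (59.9887,4.8995) → (45.5523,14.5113) (closed)

[6] `<path>` quadratic bezier, #ff0000→score S591 F1856: (59.6992,67.4809) → (60.0478,59.9057) → (49.4581,63.8213) → (27.9302,79.2276)

[7] `<path>` quadratic bezier, #ff0000→score S591 F1856: (64.1805,151.9032) → (80.7406,140.1164) → (82.4575,120.1350) → (69.3310,91.9590)

[8] `<path>` quadratic bezier, #ff0000→score S591 F1856: (44.8134,127.6769) → (31.6354,87.8666) → (29.0109,55.6015) → (36.9398,30.8815)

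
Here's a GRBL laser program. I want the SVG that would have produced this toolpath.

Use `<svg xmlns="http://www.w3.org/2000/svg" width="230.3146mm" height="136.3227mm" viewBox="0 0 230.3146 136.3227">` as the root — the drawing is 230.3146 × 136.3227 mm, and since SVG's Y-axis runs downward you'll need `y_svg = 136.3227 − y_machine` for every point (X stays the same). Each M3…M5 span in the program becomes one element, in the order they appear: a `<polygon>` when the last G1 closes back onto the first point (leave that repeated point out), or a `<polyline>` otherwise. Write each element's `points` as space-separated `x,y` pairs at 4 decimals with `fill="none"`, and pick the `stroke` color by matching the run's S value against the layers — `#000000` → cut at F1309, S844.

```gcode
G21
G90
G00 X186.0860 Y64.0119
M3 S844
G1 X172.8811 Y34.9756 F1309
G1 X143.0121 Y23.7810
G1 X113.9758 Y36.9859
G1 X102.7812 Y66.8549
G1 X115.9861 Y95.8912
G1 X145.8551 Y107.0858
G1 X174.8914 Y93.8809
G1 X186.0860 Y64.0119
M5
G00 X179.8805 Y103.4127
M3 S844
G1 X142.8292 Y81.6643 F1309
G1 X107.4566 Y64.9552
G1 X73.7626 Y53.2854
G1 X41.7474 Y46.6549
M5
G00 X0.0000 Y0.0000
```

<svg xmlns="http://www.w3.org/2000/svg" width="230.3146mm" height="136.3227mm" viewBox="0 0 230.3146 136.3227">
  <polygon points="186.0860,72.3108 172.8811,101.3471 143.0121,112.5417 113.9758,99.3368 102.7812,69.4678 115.9861,40.4315 145.8551,29.2369 174.8914,42.4418" fill="none" stroke="#000000"/>
  <polyline points="179.8805,32.9100 142.8292,54.6584 107.4566,71.3675 73.7626,83.0373 41.7474,89.6678" fill="none" stroke="#000000"/>
</svg>

y_svg = 136.3227 − y_m. Every run uses S844, so all elements get stroke `#000000` (cut).

[1] closed run; points: 186.0860,72.3108 172.8811,101.3471 143.0121,112.5417 113.9758,99.3368 102.7812,69.4678 115.9861,40.4315 145.8551,29.2369 174.8914,42.4418

[2] open run; points: 179.8805,32.9100 142.8292,54.6584 107.4566,71.3675 73.7626,83.0373 41.7474,89.6678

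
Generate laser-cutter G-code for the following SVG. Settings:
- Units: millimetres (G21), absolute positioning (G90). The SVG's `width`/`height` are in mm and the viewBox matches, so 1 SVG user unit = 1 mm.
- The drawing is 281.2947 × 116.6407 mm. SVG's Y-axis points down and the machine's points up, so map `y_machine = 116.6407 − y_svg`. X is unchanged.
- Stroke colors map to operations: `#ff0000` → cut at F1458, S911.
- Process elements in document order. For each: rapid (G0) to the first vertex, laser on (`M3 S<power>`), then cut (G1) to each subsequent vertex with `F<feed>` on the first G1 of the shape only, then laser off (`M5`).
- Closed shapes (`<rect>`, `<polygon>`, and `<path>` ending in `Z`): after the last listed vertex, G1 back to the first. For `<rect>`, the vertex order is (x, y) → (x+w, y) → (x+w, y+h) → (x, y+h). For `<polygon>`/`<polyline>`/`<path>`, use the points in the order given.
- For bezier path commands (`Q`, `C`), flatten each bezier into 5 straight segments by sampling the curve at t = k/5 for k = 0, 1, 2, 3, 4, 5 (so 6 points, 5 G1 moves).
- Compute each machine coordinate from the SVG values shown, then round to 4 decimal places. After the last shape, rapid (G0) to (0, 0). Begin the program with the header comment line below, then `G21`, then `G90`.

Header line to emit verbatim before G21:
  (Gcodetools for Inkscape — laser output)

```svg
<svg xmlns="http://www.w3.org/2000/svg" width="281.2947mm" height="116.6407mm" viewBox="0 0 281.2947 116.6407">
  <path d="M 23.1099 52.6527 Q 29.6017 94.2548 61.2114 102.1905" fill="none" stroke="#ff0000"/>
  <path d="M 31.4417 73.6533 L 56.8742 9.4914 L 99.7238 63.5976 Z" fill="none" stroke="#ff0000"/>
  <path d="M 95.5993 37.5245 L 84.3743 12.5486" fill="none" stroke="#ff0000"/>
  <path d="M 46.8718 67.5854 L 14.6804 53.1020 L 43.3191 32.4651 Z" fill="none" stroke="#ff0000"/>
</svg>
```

1 u = 1 mm; y_m = 116.6407 − y.

[1] `<path>` quadratic bezier, #ff0000→cut S911 F1458: (23.1099,63.9880) → (26.7113,48.6938) → (32.3222,36.0929) → (39.9425,26.1854) → (49.5722,18.9711) → (61.2114,14.4502)

[2] `<path>` regular polygon, #ff0000→cut S911 F1458: (31.4417,42.9874) → (56.8742,107.1493) → (99.7238,53.0431) → (31.4417,42.9874) (closed)

[3] `<path>` line segment, #ff0000→cut S911 F1458: (95.5993,79.1162) → (84.3743,104.0921)

[4] `<path>` regular polygon, #ff0000→cut S911 F1458: (46.8718,49.0553) → (14.6804,63.5387) → (43.3191,84.1756) → (46.8718,49.0553) (closed)

(Gcodetools for Inkscape — laser output)
G21
G90
G0 X23.1099 Y63.9880
M3 S911
G1 X26.7113 Y48.6938 F1458
G1 X32.3222 Y36.0929
G1 X39.9425 Y26.1854
G1 X49.5722 Y18.9711
G1 X61.2114 Y14.4502
M5
G0 X31.4417 Y42.9874
M3 S911
G1 X56.8742 Y107.1493 F1458
G1 X99.7238 Y53.0431
G1 X31.4417 Y42.9874
M5
G0 X95.5993 Y79.1162
M3 S911
G1 X84.3743 Y104.0921 F1458
M5
G0 X46.8718 Y49.0553
M3 S911
G1 X14.6804 Y63.5387 F1458
G1 X43.3191 Y84.1756
G1 X46.8718 Y49.0553
M5
G0 X0.0000 Y0.0000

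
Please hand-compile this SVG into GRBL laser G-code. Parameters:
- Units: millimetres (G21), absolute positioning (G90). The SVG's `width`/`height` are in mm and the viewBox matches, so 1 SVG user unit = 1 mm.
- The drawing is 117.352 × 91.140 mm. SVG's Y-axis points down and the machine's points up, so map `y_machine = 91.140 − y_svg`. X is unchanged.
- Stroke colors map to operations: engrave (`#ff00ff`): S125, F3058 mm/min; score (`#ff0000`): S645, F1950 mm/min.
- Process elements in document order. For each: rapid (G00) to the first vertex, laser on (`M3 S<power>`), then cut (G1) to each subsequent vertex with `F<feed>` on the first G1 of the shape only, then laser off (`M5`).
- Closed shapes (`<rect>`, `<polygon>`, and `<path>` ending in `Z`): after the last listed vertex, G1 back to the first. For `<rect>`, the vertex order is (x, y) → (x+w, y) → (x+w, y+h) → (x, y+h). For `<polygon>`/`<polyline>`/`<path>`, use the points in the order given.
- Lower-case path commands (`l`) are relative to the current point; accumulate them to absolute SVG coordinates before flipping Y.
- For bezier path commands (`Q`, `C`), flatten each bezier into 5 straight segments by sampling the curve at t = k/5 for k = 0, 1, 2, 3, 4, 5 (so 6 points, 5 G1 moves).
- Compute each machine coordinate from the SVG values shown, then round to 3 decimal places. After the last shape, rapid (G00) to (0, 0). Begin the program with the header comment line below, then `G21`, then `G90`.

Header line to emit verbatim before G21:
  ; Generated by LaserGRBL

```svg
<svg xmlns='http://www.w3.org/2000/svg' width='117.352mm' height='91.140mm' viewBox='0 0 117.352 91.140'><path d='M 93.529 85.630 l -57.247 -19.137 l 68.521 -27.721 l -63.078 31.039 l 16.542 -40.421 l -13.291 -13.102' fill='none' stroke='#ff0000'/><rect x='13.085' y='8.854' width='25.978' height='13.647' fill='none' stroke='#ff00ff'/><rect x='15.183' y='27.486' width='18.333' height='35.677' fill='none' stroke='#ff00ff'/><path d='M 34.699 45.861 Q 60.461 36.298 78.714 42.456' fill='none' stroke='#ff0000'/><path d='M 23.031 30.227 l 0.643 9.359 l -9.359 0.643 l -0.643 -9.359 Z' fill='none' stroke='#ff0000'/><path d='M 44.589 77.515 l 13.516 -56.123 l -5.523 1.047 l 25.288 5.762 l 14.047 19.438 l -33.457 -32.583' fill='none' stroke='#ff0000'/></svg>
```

; Generated by LaserGRBL
G21
G90
G00 X93.529 Y5.510
M3 S645
G1 X36.282 Y24.647 F1950
G1 X104.803 Y52.368
G1 X41.725 Y21.329
G1 X58.267 Y61.750
G1 X44.976 Y74.852
M5
G00 X13.085 Y82.286
M3 S125
G1 X39.063 Y82.286 F3058
G1 X39.063 Y68.639
G1 X13.085 Y68.639
G1 X13.085 Y82.286
M5
G00 X15.183 Y63.654
M3 S125
G1 X33.516 Y63.654 F3058
G1 X33.516 Y27.977
G1 X15.183 Y27.977
G1 X15.183 Y63.654
M5
G00 X34.699 Y45.279
M3 S645
G1 X44.703 Y48.475 F1950
G1 X54.107 Y50.414
G1 X62.910 Y51.095
G1 X71.112 Y50.518
G1 X78.714 Y48.684
M5
G00 X23.031 Y60.913
M3 S645
G1 X23.674 Y51.554 F1950
G1 X14.315 Y50.911
G1 X13.672 Y60.270
G1 X23.031 Y60.913
M5
G00 X44.589 Y13.625
M3 S645
G1 X58.105 Y69.748 F1950
G1 X52.582 Y68.701
G1 X77.870 Y62.939
G1 X91.917 Y43.501
G1 X58.460 Y76.084
M5
G00 X0.000 Y0.000

viewBox `0 0 117.352 91.140` with mm width/height → 1 unit = 1 mm. Flip: y_m = 91.140 − y_svg.

**Shape 1** — `<path>` open polyline, stroke `#ff0000` → score (S645, F1950). Machine vertices: (93.529,5.510) → (36.282,24.647) → (104.803,52.368) → (41.725,21.329) → (58.267,61.750) → (44.976,74.852). Open path.

**Shape 2** — `<rect>` rectangle, stroke `#ff00ff` → engrave (S125, F3058). Machine vertices: (13.085,82.286) → (39.063,82.286) → (39.063,68.639) → (13.085,68.639) → (13.085,82.286). Closed: final G1 returns to the first vertex.

**Shape 3** — `<rect>` rectangle, stroke `#ff00ff` → engrave (S125, F3058). Machine vertices: (15.183,63.654) → (33.516,63.654) → (33.516,27.977) → (15.183,27.977) → (15.183,63.654). Closed: final G1 returns to the first vertex.

**Shape 4** — `<path>` quadratic bezier, stroke `#ff0000` → score (S645, F1950). Control points (SVG): P0=(34.699,45.861), P1=(60.461,36.298), P2=(78.714,42.456); sampled at t=k/5. Machine vertices: (34.699,45.279) → (44.703,48.475) → (54.107,50.414) → (62.910,51.095) → (71.112,50.518) → (78.714,48.684). Open path.

**Shape 5** — `<path>` regular polygon, stroke `#ff0000` → score (S645, F1950). Machine vertices: (23.031,60.913) → (23.674,51.554) → (14.315,50.911) → (13.672,60.270) → (23.031,60.913). Closed: final G1 returns to the first vertex.

**Shape 6** — `<path>` open polyline, stroke `#ff0000` → score (S645, F1950). Machine vertices: (44.589,13.625) → (58.105,69.748) → (52.582,68.701) → (77.870,62.939) → (91.917,43.501) → (58.460,76.084). Open path.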